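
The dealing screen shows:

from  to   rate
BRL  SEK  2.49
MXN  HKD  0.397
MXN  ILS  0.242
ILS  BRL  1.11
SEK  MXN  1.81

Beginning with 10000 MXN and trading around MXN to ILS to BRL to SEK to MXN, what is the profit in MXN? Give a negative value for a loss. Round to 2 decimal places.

10000 MXN × 0.242 = 2420 ILS
2420 ILS × 1.11 = 2686.2 BRL
2686.2 BRL × 2.49 = 6688.638 SEK
6688.638 SEK × 1.81 = 12106.43478 MXN
Net change: 12106.43478 − 10000 = 2106.43478 MXN

2106.43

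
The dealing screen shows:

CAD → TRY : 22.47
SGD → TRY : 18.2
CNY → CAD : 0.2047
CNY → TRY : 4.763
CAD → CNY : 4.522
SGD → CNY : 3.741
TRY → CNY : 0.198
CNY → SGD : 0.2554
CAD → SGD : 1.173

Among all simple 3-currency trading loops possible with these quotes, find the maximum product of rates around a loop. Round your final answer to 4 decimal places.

0.9204

TRY→CNY→SGD→TRY: 0.198 × 0.2554 × 18.2 = 0.92036
TRY→CNY→CAD→TRY: 0.198 × 0.2047 × 22.47 = 0.91072
CAD→SGD→CNY→CAD: 1.173 × 3.741 × 0.2047 = 0.89826
Maximum is TRY→CNY→SGD→TRY at 0.9204; no arbitrage — every cycle loses value.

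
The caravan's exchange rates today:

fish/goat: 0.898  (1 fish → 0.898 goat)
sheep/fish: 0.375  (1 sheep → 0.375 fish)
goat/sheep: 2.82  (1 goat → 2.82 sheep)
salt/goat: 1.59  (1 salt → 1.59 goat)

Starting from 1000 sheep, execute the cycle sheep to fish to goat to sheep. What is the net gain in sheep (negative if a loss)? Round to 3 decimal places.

-50.365

1000 sheep × 0.375 = 375 fish
375 fish × 0.898 = 336.75 goat
336.75 goat × 2.82 = 949.635 sheep
Net change: 949.635 − 1000 = -50.365 sheep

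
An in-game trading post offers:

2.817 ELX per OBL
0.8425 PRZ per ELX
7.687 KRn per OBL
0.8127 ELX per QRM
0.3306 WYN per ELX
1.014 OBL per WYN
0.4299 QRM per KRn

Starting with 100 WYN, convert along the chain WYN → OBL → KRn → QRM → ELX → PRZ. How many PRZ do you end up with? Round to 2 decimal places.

100 WYN × 1.014 = 101.4 OBL
101.4 OBL × 7.687 = 779.4618 KRn
779.4618 KRn × 0.4299 = 335.09062782 QRM
335.09062782 QRM × 0.8127 = 272.328153229314 ELX
272.328153229314 ELX × 0.8425 = 229.436469095697045 PRZ

229.44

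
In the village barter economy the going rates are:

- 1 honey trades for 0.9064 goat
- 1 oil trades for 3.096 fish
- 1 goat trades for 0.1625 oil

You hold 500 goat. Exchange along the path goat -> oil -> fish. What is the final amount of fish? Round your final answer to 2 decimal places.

251.55

500 goat × 0.1625 = 81.25 oil
81.25 oil × 3.096 = 251.55 fish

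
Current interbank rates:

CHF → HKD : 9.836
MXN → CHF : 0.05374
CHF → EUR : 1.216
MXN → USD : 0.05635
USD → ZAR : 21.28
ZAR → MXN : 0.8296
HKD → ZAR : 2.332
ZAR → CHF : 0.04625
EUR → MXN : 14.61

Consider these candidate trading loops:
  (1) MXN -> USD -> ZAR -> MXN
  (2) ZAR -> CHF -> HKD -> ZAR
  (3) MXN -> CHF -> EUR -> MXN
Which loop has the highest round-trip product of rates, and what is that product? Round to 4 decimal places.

1.0609

(1) 0.05635 × 21.28 × 0.8296 = 0.99480
(2) 0.04625 × 9.836 × 2.332 = 1.06086
(3) 0.05374 × 1.216 × 14.61 = 0.95473
Highest is cycle (2) at 1.0609 (>1, arbitrage).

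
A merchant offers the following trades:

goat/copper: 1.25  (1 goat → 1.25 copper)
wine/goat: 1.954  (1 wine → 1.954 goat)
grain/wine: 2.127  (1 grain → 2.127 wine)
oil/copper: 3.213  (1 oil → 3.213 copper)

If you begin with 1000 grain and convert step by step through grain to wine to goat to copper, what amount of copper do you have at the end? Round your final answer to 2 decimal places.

5195.20

1000 grain × 2.127 = 2127 wine
2127 wine × 1.954 = 4156.158 goat
4156.158 goat × 1.25 = 5195.1975 copper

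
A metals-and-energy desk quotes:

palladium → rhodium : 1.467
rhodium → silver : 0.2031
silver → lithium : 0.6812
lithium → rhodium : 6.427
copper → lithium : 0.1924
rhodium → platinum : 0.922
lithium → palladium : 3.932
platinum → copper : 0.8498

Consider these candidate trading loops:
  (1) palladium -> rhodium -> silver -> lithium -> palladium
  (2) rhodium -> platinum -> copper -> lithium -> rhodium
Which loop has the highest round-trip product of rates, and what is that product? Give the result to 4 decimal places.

(1) 1.467 × 0.2031 × 0.6812 × 3.932 = 0.79805
(2) 0.922 × 0.8498 × 0.1924 × 6.427 = 0.96886
Highest is cycle (2) at 0.9689 (≤1, no arbitrage).

0.9689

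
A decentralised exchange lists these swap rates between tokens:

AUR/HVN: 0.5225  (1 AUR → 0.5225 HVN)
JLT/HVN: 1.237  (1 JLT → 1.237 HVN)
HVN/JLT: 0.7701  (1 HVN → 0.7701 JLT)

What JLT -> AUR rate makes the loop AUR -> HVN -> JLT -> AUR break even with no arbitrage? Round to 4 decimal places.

Known legs of the cycle: 0.5225 × 0.7701 = 0.40237725
For no arbitrage the full-cycle product must be 1, so the missing rate is 1 / 0.40237725 ≈ 2.485230.

2.4852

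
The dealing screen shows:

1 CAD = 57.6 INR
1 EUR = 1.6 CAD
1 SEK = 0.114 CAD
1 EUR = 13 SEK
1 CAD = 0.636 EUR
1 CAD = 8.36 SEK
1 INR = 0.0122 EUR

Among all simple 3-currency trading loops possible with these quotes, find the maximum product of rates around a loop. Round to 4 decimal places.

1.1244

CAD→INR→EUR→CAD: 57.6 × 0.0122 × 1.6 = 1.12435
SEK→CAD→EUR→SEK: 0.114 × 0.636 × 13 = 0.94255
Maximum is CAD→INR→EUR→CAD at 1.1244; arbitrage exists.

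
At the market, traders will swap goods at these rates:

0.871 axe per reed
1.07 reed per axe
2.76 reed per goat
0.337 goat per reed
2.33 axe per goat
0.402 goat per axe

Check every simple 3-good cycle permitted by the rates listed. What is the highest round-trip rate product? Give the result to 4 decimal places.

0.9664

reed→axe→goat→reed: 0.871 × 0.402 × 2.76 = 0.96639
reed→goat→axe→reed: 0.337 × 2.33 × 1.07 = 0.84017
Maximum is reed→axe→goat→reed at 0.9664; no arbitrage — every cycle loses value.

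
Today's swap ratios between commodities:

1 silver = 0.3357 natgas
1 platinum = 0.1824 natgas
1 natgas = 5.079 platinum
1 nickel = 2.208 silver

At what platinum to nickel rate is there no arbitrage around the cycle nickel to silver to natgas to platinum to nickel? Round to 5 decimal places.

0.26563

Known legs of the cycle: 2.208 × 0.3357 × 5.079 = 3.7646848224
For no arbitrage the full-cycle product must be 1, so the missing rate is 1 / 3.7646848224 ≈ 0.2656265.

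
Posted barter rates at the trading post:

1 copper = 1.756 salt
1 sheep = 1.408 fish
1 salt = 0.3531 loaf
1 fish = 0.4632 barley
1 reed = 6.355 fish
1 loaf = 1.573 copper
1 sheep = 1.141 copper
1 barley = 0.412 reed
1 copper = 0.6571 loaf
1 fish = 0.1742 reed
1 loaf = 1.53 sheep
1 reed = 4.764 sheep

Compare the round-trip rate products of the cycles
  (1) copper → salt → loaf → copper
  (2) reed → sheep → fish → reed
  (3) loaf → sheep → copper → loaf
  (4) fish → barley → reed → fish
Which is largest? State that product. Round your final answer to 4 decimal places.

(1) 1.756 × 0.3531 × 1.573 = 0.97533
(2) 4.764 × 1.408 × 0.1742 = 1.16848
(3) 1.53 × 1.141 × 0.6571 = 1.14712
(4) 0.4632 × 0.412 × 6.355 = 1.21278
Highest is cycle (4) at 1.2128 (>1, arbitrage).

1.2128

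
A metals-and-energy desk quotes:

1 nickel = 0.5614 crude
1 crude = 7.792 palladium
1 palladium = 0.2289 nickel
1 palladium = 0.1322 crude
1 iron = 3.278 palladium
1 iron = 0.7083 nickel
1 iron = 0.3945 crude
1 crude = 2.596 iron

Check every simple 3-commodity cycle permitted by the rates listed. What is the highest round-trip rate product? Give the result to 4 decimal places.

palladium→crude→iron→palladium: 0.1322 × 2.596 × 3.278 = 1.12498
nickel→crude→iron→nickel: 0.5614 × 2.596 × 0.7083 = 1.03227
nickel→crude→palladium→nickel: 0.5614 × 7.792 × 0.2289 = 1.00131
Maximum is palladium→crude→iron→palladium at 1.1250; arbitrage exists.

1.1250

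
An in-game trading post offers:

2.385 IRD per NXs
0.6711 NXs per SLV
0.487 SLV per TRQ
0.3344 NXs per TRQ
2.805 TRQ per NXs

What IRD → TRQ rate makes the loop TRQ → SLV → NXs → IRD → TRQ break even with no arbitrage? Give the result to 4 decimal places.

1.2829

Known legs of the cycle: 0.487 × 0.6711 × 2.385 = 0.7794792945
For no arbitrage the full-cycle product must be 1, so the missing rate is 1 / 0.7794792945 ≈ 1.282908.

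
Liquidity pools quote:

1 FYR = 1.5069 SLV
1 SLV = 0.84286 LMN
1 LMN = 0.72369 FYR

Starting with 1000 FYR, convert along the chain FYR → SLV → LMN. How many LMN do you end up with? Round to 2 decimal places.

1000 FYR × 1.5069 = 1506.9 SLV
1506.9 SLV × 0.84286 = 1270.105734 LMN

1270.11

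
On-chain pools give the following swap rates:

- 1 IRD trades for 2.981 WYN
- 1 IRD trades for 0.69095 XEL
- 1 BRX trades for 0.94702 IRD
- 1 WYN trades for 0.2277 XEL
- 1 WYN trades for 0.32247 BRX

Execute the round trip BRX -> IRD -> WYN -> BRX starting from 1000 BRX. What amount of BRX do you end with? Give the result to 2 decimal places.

1000 BRX × 0.94702 = 947.02 IRD
947.02 IRD × 2.981 = 2823.06662 WYN
2823.06662 WYN × 0.32247 = 910.3542929514 BRX

910.35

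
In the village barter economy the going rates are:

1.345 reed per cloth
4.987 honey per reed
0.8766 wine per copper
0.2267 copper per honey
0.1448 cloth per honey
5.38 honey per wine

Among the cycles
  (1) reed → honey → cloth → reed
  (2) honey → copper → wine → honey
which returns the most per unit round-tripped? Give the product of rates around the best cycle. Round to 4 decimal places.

(1) 4.987 × 0.1448 × 1.345 = 0.97125
(2) 0.2267 × 0.8766 × 5.38 = 1.06914
Highest is cycle (2) at 1.0691 (>1, arbitrage).

1.0691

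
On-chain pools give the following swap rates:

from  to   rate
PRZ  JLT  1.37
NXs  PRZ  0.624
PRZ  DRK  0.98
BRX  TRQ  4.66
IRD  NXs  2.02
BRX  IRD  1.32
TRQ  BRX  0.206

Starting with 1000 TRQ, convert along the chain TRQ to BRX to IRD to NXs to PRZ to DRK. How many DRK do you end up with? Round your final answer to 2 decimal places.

1000 TRQ × 0.206 = 206 BRX
206 BRX × 1.32 = 271.92 IRD
271.92 IRD × 2.02 = 549.2784 NXs
549.2784 NXs × 0.624 = 342.7497216 PRZ
342.7497216 PRZ × 0.98 = 335.894727168 DRK

335.89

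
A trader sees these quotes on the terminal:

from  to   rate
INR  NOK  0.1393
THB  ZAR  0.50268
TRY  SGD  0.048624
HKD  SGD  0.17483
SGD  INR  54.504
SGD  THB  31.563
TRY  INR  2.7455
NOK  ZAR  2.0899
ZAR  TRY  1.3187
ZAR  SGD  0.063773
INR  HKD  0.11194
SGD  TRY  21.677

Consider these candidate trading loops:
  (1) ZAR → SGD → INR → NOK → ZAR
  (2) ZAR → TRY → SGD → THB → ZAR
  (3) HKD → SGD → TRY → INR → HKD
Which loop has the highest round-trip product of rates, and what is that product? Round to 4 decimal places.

(1) 0.063773 × 54.504 × 0.1393 × 2.0899 = 1.01191
(2) 1.3187 × 0.048624 × 31.563 × 0.50268 = 1.01734
(3) 0.17483 × 21.677 × 2.7455 × 0.11194 = 1.16472
Highest is cycle (3) at 1.1647 (>1, arbitrage).

1.1647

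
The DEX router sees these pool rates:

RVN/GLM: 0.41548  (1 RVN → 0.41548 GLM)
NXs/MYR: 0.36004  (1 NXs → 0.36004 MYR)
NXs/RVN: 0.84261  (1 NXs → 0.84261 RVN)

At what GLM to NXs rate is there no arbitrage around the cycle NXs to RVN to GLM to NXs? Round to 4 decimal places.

Known legs of the cycle: 0.84261 × 0.41548 = 0.3500876028
For no arbitrage the full-cycle product must be 1, so the missing rate is 1 / 0.3500876028 ≈ 2.856428.

2.8564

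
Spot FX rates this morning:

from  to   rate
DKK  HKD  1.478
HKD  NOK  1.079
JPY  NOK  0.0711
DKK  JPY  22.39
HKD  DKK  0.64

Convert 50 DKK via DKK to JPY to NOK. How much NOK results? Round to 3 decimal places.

79.596

50 DKK × 22.39 = 1119.5 JPY
1119.5 JPY × 0.0711 = 79.59645 NOK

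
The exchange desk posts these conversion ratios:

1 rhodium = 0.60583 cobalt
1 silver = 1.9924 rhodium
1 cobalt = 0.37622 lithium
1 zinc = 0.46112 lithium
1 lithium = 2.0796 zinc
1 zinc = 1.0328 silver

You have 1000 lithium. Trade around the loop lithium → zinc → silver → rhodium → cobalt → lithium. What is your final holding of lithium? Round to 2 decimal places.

1000 lithium × 2.0796 = 2079.6 zinc
2079.6 zinc × 1.0328 = 2147.81088 silver
2147.81088 silver × 1.9924 = 4279.298397312 rhodium
4279.298397312 rhodium × 0.60583 = 2592.52734804352896 cobalt
2592.52734804352896 cobalt × 0.37622 = 975.3606388809364653312 lithium

975.36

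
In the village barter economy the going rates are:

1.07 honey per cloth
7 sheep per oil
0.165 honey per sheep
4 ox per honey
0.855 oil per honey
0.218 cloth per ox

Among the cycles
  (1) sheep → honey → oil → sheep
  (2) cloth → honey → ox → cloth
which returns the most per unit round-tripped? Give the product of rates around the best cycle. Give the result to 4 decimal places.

0.9875

(1) 0.165 × 0.855 × 7 = 0.98753
(2) 1.07 × 4 × 0.218 = 0.93304
Highest is cycle (1) at 0.9875 (≤1, no arbitrage).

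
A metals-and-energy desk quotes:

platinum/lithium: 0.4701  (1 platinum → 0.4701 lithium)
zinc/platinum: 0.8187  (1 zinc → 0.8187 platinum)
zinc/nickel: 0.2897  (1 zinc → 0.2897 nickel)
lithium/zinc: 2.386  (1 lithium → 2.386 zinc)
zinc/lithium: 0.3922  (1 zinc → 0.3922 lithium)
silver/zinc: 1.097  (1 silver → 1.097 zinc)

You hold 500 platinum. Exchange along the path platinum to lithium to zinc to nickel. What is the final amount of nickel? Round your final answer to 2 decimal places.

162.47

500 platinum × 0.4701 = 235.05 lithium
235.05 lithium × 2.386 = 560.8293 zinc
560.8293 zinc × 0.2897 = 162.47224821 nickel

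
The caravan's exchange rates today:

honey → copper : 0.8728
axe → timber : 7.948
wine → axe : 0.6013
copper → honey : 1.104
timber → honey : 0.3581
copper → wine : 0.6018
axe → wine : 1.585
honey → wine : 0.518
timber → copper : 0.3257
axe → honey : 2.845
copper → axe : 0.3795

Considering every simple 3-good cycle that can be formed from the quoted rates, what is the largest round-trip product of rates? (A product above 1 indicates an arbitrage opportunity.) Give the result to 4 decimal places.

copper→axe→timber→copper: 0.3795 × 7.948 × 0.3257 = 0.98240
copper→axe→honey→copper: 0.3795 × 2.845 × 0.8728 = 0.94234
honey→wine→axe→honey: 0.518 × 0.6013 × 2.845 = 0.88614
Maximum is copper→axe→timber→copper at 0.9824; no arbitrage — every cycle loses value.

0.9824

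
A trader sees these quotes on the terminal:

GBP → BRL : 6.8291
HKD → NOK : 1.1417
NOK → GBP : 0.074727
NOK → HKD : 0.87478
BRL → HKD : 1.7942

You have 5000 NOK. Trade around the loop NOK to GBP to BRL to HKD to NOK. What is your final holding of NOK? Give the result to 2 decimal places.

5000 NOK × 0.074727 = 373.635 GBP
373.635 GBP × 6.8291 = 2551.5907785 BRL
2551.5907785 BRL × 1.7942 = 4578.0641747847 HKD
4578.0641747847 HKD × 1.1417 = 5226.77586835169199 NOK

5226.78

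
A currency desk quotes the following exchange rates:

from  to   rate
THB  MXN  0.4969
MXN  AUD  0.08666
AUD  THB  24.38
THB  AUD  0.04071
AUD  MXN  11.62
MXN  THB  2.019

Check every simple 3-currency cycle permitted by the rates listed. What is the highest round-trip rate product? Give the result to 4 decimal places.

MXN→AUD→THB→MXN: 0.08666 × 24.38 × 0.4969 = 1.04984
MXN→THB→AUD→MXN: 2.019 × 0.04071 × 11.62 = 0.95509
Maximum is MXN→AUD→THB→MXN at 1.0498; arbitrage exists.

1.0498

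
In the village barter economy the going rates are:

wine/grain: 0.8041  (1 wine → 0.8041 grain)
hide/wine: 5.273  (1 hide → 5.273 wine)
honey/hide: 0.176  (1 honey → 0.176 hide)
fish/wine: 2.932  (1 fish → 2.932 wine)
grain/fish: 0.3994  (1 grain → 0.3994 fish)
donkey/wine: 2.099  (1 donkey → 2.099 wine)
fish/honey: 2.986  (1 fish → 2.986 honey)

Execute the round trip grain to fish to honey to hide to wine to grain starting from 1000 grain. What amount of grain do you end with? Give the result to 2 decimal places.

889.98

1000 grain × 0.3994 = 399.4 fish
399.4 fish × 2.986 = 1192.6084 honey
1192.6084 honey × 0.176 = 209.8990784 hide
209.8990784 hide × 5.273 = 1106.7978404032 wine
1106.7978404032 wine × 0.8041 = 889.97614346821312 grain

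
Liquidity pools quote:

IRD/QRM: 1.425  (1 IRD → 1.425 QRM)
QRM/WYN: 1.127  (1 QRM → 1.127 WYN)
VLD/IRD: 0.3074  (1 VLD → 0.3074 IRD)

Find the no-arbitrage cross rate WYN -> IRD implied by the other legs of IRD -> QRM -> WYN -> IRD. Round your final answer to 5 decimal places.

Known legs of the cycle: 1.425 × 1.127 = 1.605975
For no arbitrage the full-cycle product must be 1, so the missing rate is 1 / 1.605975 ≈ 0.6226747.

0.62267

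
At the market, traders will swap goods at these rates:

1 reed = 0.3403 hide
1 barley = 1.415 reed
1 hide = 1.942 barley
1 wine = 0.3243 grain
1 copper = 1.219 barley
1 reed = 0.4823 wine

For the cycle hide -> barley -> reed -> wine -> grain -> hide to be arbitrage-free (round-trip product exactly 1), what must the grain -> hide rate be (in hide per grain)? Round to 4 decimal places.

Known legs of the cycle: 1.942 × 1.415 × 0.4823 × 0.3243 = 0.4298034290277
For no arbitrage the full-cycle product must be 1, so the missing rate is 1 / 0.4298034290277 ≈ 2.326645.

2.3266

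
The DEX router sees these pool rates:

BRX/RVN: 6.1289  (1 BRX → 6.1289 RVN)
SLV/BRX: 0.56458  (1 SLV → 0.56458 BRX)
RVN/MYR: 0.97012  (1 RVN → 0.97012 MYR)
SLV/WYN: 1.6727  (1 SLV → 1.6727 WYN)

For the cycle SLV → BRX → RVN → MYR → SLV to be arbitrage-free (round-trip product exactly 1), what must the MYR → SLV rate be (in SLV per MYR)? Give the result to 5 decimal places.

0.29790

Known legs of the cycle: 0.56458 × 6.1289 × 0.97012 = 3.35686196166344
For no arbitrage the full-cycle product must be 1, so the missing rate is 1 / 3.35686196166344 ≈ 0.2978973.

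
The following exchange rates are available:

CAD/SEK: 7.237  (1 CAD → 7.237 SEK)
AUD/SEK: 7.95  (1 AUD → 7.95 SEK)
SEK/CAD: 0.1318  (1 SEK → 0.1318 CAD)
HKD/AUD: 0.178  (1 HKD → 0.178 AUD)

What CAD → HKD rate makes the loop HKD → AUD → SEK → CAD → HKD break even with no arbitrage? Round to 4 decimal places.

Known legs of the cycle: 0.178 × 7.95 × 0.1318 = 0.18651018
For no arbitrage the full-cycle product must be 1, so the missing rate is 1 / 0.18651018 ≈ 5.361638.

5.3616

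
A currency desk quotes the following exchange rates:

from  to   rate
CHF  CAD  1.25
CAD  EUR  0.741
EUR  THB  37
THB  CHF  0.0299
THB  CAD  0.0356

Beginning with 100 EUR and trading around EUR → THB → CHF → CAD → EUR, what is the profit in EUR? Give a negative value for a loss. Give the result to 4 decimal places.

100 EUR × 37 = 3700 THB
3700 THB × 0.0299 = 110.63 CHF
110.63 CHF × 1.25 = 138.2875 CAD
138.2875 CAD × 0.741 = 102.4710375 EUR
Net change: 102.4710375 − 100 = 2.4710375 EUR

2.4710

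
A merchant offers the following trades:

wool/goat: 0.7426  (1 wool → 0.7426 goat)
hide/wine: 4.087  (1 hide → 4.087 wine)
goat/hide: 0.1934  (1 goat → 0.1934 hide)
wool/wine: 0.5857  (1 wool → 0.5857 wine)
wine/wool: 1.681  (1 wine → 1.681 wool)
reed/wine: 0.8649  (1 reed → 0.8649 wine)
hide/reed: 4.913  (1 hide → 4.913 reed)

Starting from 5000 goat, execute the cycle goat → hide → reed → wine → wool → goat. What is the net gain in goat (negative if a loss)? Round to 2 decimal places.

5000 goat × 0.1934 = 967 hide
967 hide × 4.913 = 4750.871 reed
4750.871 reed × 0.8649 = 4109.0283279 wine
4109.0283279 wine × 1.681 = 6907.2766191999 wool
6907.2766191999 wool × 0.7426 = 5129.34361741784574 goat
Net change: 5129.34361741784574 − 5000 = 129.34361741784574 goat

129.34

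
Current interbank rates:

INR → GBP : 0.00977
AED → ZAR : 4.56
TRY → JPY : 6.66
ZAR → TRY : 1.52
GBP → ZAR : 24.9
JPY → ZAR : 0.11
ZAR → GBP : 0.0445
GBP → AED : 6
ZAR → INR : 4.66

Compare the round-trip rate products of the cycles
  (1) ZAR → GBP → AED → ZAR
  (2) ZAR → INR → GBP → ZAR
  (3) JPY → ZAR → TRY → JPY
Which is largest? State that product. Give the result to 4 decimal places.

1.2175

(1) 0.0445 × 6 × 4.56 = 1.21752
(2) 4.66 × 0.00977 × 24.9 = 1.13365
(3) 0.11 × 1.52 × 6.66 = 1.11355
Highest is cycle (1) at 1.2175 (>1, arbitrage).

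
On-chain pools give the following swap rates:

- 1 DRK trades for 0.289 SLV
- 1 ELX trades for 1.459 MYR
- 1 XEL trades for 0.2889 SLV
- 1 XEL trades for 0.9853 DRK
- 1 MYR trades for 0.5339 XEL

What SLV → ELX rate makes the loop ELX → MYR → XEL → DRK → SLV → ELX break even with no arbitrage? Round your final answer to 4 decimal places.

4.5084

Known legs of the cycle: 1.459 × 0.5339 × 0.9853 × 0.289 = 0.22181021270717
For no arbitrage the full-cycle product must be 1, so the missing rate is 1 / 0.22181021270717 ≈ 4.508359.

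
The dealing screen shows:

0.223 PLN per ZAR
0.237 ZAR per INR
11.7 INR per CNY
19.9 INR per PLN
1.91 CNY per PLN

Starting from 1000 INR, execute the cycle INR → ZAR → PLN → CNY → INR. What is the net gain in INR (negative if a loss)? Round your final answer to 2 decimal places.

1000 INR × 0.237 = 237 ZAR
237 ZAR × 0.223 = 52.851 PLN
52.851 PLN × 1.91 = 100.94541 CNY
100.94541 CNY × 11.7 = 1181.061297 INR
Net change: 1181.061297 − 1000 = 181.061297 INR

181.06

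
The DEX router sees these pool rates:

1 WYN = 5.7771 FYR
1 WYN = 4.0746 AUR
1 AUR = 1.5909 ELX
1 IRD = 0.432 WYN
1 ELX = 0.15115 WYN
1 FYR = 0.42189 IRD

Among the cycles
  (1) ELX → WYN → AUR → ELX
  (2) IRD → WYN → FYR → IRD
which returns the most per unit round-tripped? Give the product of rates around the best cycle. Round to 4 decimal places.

(1) 0.15115 × 4.0746 × 1.5909 = 0.97980
(2) 0.432 × 5.7771 × 0.42189 = 1.05291
Highest is cycle (2) at 1.0529 (>1, arbitrage).

1.0529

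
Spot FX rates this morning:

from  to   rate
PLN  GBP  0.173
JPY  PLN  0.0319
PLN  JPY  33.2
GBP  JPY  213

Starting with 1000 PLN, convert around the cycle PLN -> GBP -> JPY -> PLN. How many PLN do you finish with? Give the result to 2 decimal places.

1175.48

1000 PLN × 0.173 = 173 GBP
173 GBP × 213 = 36849 JPY
36849 JPY × 0.0319 = 1175.4831 PLN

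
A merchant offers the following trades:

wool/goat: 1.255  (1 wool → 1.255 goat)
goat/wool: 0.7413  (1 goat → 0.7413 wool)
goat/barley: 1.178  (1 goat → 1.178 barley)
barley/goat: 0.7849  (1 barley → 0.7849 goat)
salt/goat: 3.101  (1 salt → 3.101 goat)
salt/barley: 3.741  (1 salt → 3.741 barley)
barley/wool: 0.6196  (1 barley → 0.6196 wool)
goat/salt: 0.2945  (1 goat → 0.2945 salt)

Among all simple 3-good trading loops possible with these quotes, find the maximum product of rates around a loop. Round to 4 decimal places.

goat→barley→wool→goat: 1.178 × 0.6196 × 1.255 = 0.91601
salt→barley→goat→salt: 3.741 × 0.7849 × 0.2945 = 0.86474
Maximum is goat→barley→wool→goat at 0.9160; no arbitrage — every cycle loses value.

0.9160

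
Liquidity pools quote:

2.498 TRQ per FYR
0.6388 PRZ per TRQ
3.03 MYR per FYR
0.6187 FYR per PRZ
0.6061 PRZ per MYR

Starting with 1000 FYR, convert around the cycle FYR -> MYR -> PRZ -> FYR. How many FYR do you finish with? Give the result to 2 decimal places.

1136.23

1000 FYR × 3.03 = 3030 MYR
3030 MYR × 0.6061 = 1836.483 PRZ
1836.483 PRZ × 0.6187 = 1136.2320321 FYR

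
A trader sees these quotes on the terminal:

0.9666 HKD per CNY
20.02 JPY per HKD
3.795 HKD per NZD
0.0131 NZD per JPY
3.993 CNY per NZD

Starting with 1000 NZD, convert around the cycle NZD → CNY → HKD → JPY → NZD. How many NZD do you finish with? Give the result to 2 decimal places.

1000 NZD × 3.993 = 3993 CNY
3993 CNY × 0.9666 = 3859.6338 HKD
3859.6338 HKD × 20.02 = 77269.868676 JPY
77269.868676 JPY × 0.0131 = 1012.2352796556 NZD

1012.24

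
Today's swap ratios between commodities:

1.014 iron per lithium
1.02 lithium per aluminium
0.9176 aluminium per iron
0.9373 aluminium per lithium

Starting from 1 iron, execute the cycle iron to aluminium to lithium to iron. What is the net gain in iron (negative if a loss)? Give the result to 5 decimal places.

-0.05094

1 iron × 0.9176 = 0.9176 aluminium
0.9176 aluminium × 1.02 = 0.935952 lithium
0.935952 lithium × 1.014 = 0.949055328 iron
Net change: 0.949055328 − 1 = -0.050944672 iron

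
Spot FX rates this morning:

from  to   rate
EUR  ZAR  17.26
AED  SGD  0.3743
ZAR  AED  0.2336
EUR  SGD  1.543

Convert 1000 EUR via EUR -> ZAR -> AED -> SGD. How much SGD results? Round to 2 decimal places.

1000 EUR × 17.26 = 17260 ZAR
17260 ZAR × 0.2336 = 4031.936 AED
4031.936 AED × 0.3743 = 1509.1536448 SGD

1509.15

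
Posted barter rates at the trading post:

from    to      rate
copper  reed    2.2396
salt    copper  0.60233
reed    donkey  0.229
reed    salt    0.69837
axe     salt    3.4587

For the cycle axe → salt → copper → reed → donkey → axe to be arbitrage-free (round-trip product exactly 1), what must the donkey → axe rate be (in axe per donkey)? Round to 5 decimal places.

Known legs of the cycle: 3.4587 × 0.60233 × 2.2396 × 0.229 = 1.0684478500367364
For no arbitrage the full-cycle product must be 1, so the missing rate is 1 / 1.0684478500367364 ≈ 0.9359371.

0.93594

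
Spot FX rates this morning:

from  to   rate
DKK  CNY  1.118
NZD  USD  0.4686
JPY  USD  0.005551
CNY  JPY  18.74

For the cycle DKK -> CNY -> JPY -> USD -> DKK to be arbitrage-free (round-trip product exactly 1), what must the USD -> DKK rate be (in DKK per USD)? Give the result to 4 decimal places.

Known legs of the cycle: 1.118 × 18.74 × 0.005551 = 0.11630077732
For no arbitrage the full-cycle product must be 1, so the missing rate is 1 / 0.11630077732 ≈ 8.598395.

8.5984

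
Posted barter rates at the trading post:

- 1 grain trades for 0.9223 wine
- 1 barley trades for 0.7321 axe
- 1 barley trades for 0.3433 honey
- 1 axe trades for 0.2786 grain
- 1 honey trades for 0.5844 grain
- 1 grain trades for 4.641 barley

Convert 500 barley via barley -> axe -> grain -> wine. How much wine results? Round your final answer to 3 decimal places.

500 barley × 0.7321 = 366.05 axe
366.05 axe × 0.2786 = 101.98153 grain
101.98153 grain × 0.9223 = 94.057565119 wine

94.058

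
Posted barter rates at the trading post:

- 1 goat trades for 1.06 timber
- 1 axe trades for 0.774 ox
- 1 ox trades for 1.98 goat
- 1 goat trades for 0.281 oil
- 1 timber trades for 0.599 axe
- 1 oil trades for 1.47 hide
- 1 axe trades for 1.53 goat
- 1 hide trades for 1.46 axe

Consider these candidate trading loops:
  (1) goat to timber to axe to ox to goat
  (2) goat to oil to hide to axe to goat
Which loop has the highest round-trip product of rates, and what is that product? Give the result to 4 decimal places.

0.9731

(1) 1.06 × 0.599 × 0.774 × 1.98 = 0.97306
(2) 0.281 × 1.47 × 1.46 × 1.53 = 0.92272
Highest is cycle (1) at 0.9731 (≤1, no arbitrage).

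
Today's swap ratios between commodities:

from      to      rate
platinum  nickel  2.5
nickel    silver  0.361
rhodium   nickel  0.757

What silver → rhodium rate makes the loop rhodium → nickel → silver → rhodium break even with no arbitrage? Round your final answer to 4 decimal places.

3.6593

Known legs of the cycle: 0.757 × 0.361 = 0.273277
For no arbitrage the full-cycle product must be 1, so the missing rate is 1 / 0.273277 ≈ 3.659291.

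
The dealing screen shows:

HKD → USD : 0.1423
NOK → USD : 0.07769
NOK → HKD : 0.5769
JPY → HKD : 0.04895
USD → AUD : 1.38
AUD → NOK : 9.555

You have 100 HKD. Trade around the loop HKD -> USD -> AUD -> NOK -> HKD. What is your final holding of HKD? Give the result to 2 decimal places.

100 HKD × 0.1423 = 14.23 USD
14.23 USD × 1.38 = 19.6374 AUD
19.6374 AUD × 9.555 = 187.635357 NOK
187.635357 NOK × 0.5769 = 108.2468374533 HKD

108.25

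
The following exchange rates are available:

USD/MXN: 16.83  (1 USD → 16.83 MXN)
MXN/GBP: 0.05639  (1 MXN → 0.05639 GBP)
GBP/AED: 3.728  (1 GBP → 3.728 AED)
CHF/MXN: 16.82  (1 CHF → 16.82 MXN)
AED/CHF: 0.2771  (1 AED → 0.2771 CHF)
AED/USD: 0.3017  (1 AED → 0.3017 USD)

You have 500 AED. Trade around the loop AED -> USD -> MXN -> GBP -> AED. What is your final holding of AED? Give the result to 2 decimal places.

500 AED × 0.3017 = 150.85 USD
150.85 USD × 16.83 = 2538.8055 MXN
2538.8055 MXN × 0.05639 = 143.163242145 GBP
143.163242145 GBP × 3.728 = 533.71256671656 AED

533.71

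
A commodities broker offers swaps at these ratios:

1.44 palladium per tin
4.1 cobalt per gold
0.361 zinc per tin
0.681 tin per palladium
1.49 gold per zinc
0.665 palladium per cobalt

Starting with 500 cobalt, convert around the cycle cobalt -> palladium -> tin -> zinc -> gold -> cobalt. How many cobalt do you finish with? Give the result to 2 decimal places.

500 cobalt × 0.665 = 332.5 palladium
332.5 palladium × 0.681 = 226.4325 tin
226.4325 tin × 0.361 = 81.7421325 zinc
81.7421325 zinc × 1.49 = 121.795777425 gold
121.795777425 gold × 4.1 = 499.3626874425 cobalt

499.36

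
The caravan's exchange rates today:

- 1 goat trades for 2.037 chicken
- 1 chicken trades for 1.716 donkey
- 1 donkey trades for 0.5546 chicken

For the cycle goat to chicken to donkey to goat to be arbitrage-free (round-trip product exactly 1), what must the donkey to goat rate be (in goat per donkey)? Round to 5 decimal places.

Known legs of the cycle: 2.037 × 1.716 = 3.495492
For no arbitrage the full-cycle product must be 1, so the missing rate is 1 / 3.495492 ≈ 0.2860828.

0.28608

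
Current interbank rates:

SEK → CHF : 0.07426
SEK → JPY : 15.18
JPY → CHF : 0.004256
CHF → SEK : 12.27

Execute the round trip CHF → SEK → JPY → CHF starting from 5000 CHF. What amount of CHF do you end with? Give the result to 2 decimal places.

5000 CHF × 12.27 = 61350 SEK
61350 SEK × 15.18 = 931293 JPY
931293 JPY × 0.004256 = 3963.583008 CHF

3963.58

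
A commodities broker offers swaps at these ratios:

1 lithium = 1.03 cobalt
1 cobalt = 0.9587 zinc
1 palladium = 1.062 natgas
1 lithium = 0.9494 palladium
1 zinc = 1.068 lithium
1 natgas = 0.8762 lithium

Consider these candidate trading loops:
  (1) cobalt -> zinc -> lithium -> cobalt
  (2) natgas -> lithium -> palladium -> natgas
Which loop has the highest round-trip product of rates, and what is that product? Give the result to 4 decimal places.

1.0546

(1) 0.9587 × 1.068 × 1.03 = 1.05461
(2) 0.8762 × 0.9494 × 1.062 = 0.88344
Highest is cycle (1) at 1.0546 (>1, arbitrage).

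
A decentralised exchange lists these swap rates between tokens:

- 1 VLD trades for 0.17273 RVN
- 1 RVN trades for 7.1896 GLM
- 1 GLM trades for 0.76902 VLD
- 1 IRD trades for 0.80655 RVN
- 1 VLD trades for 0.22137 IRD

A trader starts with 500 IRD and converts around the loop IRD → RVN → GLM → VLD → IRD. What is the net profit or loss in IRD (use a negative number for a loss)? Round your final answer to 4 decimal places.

-6.4145

500 IRD × 0.80655 = 403.275 RVN
403.275 RVN × 7.1896 = 2899.38594 GLM
2899.38594 GLM × 0.76902 = 2229.6857755788 VLD
2229.6857755788 VLD × 0.22137 = 493.585540139878956 IRD
Net change: 493.585540139878956 − 500 = -6.414459860121044 IRD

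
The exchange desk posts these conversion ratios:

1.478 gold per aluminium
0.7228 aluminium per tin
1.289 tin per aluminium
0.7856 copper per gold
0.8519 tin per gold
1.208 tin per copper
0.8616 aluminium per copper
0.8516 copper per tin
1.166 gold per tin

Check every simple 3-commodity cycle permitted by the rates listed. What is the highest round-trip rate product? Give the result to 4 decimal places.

1.1065

copper→tin→gold→copper: 1.208 × 1.166 × 0.7856 = 1.10654
copper→aluminium→gold→copper: 0.8616 × 1.478 × 0.7856 = 1.00042
copper→aluminium→tin→copper: 0.8616 × 1.289 × 0.8516 = 0.94579
gold→tin→aluminium→gold: 0.8519 × 0.7228 × 1.478 = 0.91008
Maximum is copper→tin→gold→copper at 1.1065; arbitrage exists.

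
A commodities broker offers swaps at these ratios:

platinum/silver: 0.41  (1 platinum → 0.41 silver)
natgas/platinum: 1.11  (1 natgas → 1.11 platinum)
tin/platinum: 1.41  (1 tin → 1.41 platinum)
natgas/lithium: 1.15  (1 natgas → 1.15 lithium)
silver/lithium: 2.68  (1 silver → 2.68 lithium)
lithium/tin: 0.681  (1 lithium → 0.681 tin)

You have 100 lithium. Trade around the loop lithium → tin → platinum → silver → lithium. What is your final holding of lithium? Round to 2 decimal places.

105.51

100 lithium × 0.681 = 68.1 tin
68.1 tin × 1.41 = 96.021 platinum
96.021 platinum × 0.41 = 39.36861 silver
39.36861 silver × 2.68 = 105.5078748 lithium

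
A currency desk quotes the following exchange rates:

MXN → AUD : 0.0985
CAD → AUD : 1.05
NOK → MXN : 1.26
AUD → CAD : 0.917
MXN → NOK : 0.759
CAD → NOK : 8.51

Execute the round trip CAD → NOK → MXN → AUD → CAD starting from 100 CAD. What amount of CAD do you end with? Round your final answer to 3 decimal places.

100 CAD × 8.51 = 851 NOK
851 NOK × 1.26 = 1072.26 MXN
1072.26 MXN × 0.0985 = 105.61761 AUD
105.61761 AUD × 0.917 = 96.85134837 CAD

96.851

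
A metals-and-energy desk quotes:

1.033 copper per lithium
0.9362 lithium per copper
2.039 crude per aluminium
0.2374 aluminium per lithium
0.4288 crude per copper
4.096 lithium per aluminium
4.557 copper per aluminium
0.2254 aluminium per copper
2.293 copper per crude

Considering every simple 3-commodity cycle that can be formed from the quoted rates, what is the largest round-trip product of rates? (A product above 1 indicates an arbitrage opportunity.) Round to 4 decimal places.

aluminium→crude→copper→aluminium: 2.039 × 2.293 × 0.2254 = 1.05384
lithium→aluminium→copper→lithium: 0.2374 × 4.557 × 0.9362 = 1.01281
lithium→copper→aluminium→lithium: 1.033 × 0.2254 × 4.096 = 0.95371
Maximum is aluminium→crude→copper→aluminium at 1.0538; arbitrage exists.

1.0538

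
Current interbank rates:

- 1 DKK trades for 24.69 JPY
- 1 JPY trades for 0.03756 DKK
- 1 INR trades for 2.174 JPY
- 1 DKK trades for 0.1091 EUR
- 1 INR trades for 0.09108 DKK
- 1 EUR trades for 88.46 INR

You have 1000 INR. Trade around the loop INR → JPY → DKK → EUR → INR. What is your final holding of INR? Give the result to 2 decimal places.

1000 INR × 2.174 = 2174 JPY
2174 JPY × 0.03756 = 81.65544 DKK
81.65544 DKK × 0.1091 = 8.908608504 EUR
8.908608504 EUR × 88.46 = 788.05550826384 INR

788.06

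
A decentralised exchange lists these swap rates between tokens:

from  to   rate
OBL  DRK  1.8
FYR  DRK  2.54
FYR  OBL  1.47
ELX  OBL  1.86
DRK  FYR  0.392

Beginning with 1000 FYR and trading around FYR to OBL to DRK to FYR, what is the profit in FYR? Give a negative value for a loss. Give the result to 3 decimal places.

37.232

1000 FYR × 1.47 = 1470 OBL
1470 OBL × 1.8 = 2646 DRK
2646 DRK × 0.392 = 1037.232 FYR
Net change: 1037.232 − 1000 = 37.232 FYR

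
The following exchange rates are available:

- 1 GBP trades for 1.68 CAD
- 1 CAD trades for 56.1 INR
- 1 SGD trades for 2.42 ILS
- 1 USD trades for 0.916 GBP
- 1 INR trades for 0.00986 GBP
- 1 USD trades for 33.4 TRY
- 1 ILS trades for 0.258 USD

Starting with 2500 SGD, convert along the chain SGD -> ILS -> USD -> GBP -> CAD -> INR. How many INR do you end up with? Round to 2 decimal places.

2500 SGD × 2.42 = 6050 ILS
6050 ILS × 0.258 = 1560.9 USD
1560.9 USD × 0.916 = 1429.7844 GBP
1429.7844 GBP × 1.68 = 2402.037792 CAD
2402.037792 CAD × 56.1 = 134754.3201312 INR

134754.32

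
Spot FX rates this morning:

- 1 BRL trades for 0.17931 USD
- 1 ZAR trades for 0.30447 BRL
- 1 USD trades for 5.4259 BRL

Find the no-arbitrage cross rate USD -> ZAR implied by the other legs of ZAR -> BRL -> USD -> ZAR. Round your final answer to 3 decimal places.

18.317

Known legs of the cycle: 0.30447 × 0.17931 = 0.0545945157
For no arbitrage the full-cycle product must be 1, so the missing rate is 1 / 0.0545945157 ≈ 18.31686.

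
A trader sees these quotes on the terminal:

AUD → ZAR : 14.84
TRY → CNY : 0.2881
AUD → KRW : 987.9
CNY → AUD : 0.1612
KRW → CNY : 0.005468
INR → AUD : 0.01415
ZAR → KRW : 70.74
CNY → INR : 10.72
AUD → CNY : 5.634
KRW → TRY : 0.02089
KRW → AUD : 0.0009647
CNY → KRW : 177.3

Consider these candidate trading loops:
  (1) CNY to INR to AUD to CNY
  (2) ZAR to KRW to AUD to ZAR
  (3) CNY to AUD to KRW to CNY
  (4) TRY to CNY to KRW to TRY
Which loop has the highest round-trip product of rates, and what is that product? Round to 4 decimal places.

1.0671

(1) 10.72 × 0.01415 × 5.634 = 0.85461
(2) 70.74 × 0.0009647 × 14.84 = 1.01272
(3) 0.1612 × 987.9 × 0.005468 = 0.87078
(4) 0.2881 × 177.3 × 0.02089 = 1.06706
Highest is cycle (4) at 1.0671 (>1, arbitrage).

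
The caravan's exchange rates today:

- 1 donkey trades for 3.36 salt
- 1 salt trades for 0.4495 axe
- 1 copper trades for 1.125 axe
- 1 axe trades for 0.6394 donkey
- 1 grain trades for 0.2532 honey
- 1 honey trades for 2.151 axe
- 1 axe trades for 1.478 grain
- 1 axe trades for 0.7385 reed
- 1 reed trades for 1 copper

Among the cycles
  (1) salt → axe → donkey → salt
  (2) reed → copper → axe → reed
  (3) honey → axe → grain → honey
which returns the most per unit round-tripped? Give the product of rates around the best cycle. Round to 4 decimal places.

(1) 0.4495 × 0.6394 × 3.36 = 0.96570
(2) 1 × 1.125 × 0.7385 = 0.83081
(3) 2.151 × 1.478 × 0.2532 = 0.80497
Highest is cycle (1) at 0.9657 (≤1, no arbitrage).

0.9657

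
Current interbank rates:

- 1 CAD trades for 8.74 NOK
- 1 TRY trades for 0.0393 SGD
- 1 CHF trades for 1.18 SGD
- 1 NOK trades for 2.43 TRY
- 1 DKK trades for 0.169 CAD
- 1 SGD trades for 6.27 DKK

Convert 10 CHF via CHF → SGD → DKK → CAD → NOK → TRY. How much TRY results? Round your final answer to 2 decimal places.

10 CHF × 1.18 = 11.8 SGD
11.8 SGD × 6.27 = 73.986 DKK
73.986 DKK × 0.169 = 12.503634 CAD
12.503634 CAD × 8.74 = 109.28176116 NOK
109.28176116 NOK × 2.43 = 265.5546796188 TRY

265.55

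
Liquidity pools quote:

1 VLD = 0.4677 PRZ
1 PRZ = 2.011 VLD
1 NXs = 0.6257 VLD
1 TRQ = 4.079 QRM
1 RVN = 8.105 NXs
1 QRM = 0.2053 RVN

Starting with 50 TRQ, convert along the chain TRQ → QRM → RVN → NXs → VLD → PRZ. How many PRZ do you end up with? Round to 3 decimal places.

99.311

50 TRQ × 4.079 = 203.95 QRM
203.95 QRM × 0.2053 = 41.870935 RVN
41.870935 RVN × 8.105 = 339.363928175 NXs
339.363928175 NXs × 0.6257 = 212.3400098590975 VLD
212.3400098590975 VLD × 0.4677 = 99.31142261109990075 PRZ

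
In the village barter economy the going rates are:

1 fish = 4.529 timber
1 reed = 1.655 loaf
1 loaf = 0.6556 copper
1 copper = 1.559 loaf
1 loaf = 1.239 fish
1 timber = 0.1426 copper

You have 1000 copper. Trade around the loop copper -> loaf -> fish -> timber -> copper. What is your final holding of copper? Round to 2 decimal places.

1000 copper × 1.559 = 1559 loaf
1559 loaf × 1.239 = 1931.601 fish
1931.601 fish × 4.529 = 8748.220929 timber
8748.220929 timber × 0.1426 = 1247.4963044754 copper

1247.50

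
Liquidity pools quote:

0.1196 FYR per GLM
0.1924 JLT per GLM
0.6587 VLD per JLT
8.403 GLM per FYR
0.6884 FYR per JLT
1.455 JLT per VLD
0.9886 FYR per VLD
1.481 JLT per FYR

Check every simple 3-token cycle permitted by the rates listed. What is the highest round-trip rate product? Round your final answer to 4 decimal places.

FYR→GLM→JLT→FYR: 8.403 × 0.1924 × 0.6884 = 1.11296
FYR→JLT→VLD→FYR: 1.481 × 0.6587 × 0.9886 = 0.96441
Maximum is FYR→GLM→JLT→FYR at 1.1130; arbitrage exists.

1.1130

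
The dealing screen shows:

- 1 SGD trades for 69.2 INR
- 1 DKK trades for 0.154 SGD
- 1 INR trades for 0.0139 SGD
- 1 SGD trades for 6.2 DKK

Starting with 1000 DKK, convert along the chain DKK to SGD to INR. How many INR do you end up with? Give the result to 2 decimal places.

10656.80

1000 DKK × 0.154 = 154 SGD
154 SGD × 69.2 = 10656.8 INR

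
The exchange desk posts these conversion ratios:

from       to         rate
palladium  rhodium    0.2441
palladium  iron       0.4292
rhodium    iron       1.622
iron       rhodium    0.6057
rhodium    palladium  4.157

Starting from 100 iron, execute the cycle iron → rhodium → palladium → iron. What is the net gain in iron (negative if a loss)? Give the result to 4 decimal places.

100 iron × 0.6057 = 60.57 rhodium
60.57 rhodium × 4.157 = 251.78949 palladium
251.78949 palladium × 0.4292 = 108.068049108 iron
Net change: 108.068049108 − 100 = 8.068049108 iron

8.0680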